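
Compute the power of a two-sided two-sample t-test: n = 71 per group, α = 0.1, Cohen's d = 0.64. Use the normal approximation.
Power ≈ 0.98

Power calculation (two-sample t-test, normal approximation):
z_β = d · √(n/2) - z_{α/2}
z_β = 0.64 · √(71/2) - 1.645
z_β = 0.64 · 5.958 - 1.645
z_β = 2.168

Power = Φ(z_β) = Φ(2.168) ≈ 0.985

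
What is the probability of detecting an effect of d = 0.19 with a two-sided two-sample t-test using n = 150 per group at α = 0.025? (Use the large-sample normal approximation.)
Power ≈ 0.28

Power calculation (two-sample t-test, normal approximation):
z_β = d · √(n/2) - z_{α/2}
z_β = 0.19 · √(150/2) - 2.241
z_β = 0.19 · 8.660 - 2.241
z_β = -0.596

Power = Φ(z_β) = Φ(-0.596) ≈ 0.276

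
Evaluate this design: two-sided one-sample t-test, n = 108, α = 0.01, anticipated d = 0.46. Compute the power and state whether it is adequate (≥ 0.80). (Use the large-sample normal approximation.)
Power ≈ 0.99; the study is adequately powered (power ≥ 0.80)

Power calculation (one-sample t-test, normal approximation):
z_β = d · √n - z_{α/2}
z_β = 0.46 · √108 - 2.576
z_β = 0.46 · 10.392 - 2.576
z_β = 2.205

Power = Φ(z_β) = Φ(2.205) ≈ 0.986

Effect size d = 0.46 is small by Cohen's convention (0.2/0.5/0.8).

Threshold: power ≥ 0.80 is conventionally adequate.
Power ≈ 0.99 → the study is adequately powered (power ≥ 0.80).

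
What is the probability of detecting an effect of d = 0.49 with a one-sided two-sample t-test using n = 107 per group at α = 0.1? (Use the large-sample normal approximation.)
Power ≈ 0.99

Power calculation (two-sample t-test, normal approximation):
z_β = d · √(n/2) - z_α
z_β = 0.49 · √(107/2) - 1.282
z_β = 0.49 · 7.314 - 1.282
z_β = 2.302

Power = Φ(z_β) = Φ(2.302) ≈ 0.989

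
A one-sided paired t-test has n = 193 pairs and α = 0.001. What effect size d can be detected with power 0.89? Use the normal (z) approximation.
d ≈ 0.31

Minimum detectable effect (paired t-test, normal approximation):
d = (z_α + z_β) / √n
d = (3.090 + 1.227) / √193
d = 4.317 / 13.892
d ≈ 0.31

By Cohen's convention (0.2 small / 0.5 medium / 0.8 large): small effect.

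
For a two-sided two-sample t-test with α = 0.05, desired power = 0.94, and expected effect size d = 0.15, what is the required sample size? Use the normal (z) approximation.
n = 1099 per group

Sample size formula (two-sample t-test, normal approximation):
n = 2 · ((z_{α/2} + z_β) / d)²

z_{α/2} = 1.960 (for α = 0.05, two-sided)
z_β = 1.555 (for power = 0.94)
d = 0.15

n = 2 · ((1.960 + 1.555) / 0.15)²
n = 2 · (23.433)²
n ≈ 1098.21
Round up to the next whole number: n = 1099 per group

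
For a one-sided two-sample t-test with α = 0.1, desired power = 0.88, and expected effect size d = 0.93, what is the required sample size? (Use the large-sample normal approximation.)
n = 14 per group

Sample size formula (two-sample t-test, normal approximation):
n = 2 · ((z_α + z_β) / d)²

z_α = 1.282 (for α = 0.1, one-sided)
z_β = 1.175 (for power = 0.88)
d = 0.93

n = 2 · ((1.282 + 1.175) / 0.93)²
n = 2 · (2.642)²
n ≈ 13.96
Round up to the next whole number: n = 14 per group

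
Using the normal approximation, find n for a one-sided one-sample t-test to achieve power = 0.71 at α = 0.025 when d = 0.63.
n = 16

Sample size formula (one-sample t-test, normal approximation):
n = ((z_α + z_β) / d)²

z_α = 1.960 (for α = 0.025, one-sided)
z_β = 0.553 (for power = 0.71)
d = 0.63

n = ((1.960 + 0.553) / 0.63)²
n = (3.989)²
n ≈ 15.91
Round up to the next whole number: n = 16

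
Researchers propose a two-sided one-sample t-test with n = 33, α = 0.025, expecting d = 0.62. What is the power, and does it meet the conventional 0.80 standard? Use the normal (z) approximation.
Power ≈ 0.91; the study is adequately powered (power ≥ 0.80)

Power calculation (one-sample t-test, normal approximation):
z_β = d · √n - z_{α/2}
z_β = 0.62 · √33 - 2.241
z_β = 0.62 · 5.745 - 2.241
z_β = 1.320

Power = Φ(z_β) = Φ(1.320) ≈ 0.907

Effect size d = 0.62 is medium by Cohen's convention (0.2/0.5/0.8).

Threshold: power ≥ 0.80 is conventionally adequate.
Power ≈ 0.91 → the study is adequately powered (power ≥ 0.80).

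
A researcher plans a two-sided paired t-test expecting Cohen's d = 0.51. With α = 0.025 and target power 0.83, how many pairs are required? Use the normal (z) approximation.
n = 40 pairs

Sample size formula (paired t-test, normal approximation):
n = ((z_{α/2} + z_β) / d)²

z_{α/2} = 2.241 (for α = 0.025, two-sided)
z_β = 0.954 (for power = 0.83)
d = 0.51

n = ((2.241 + 0.954) / 0.51)²
n = (6.265)²
n ≈ 39.25
Round up to the next whole number: n = 40 pairs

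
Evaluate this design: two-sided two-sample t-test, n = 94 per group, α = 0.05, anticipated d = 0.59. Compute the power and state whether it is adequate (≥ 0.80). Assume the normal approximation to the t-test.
Power ≈ 0.98; the study is adequately powered (power ≥ 0.80)

Power calculation (two-sample t-test, normal approximation):
z_β = d · √(n/2) - z_{α/2}
z_β = 0.59 · √(94/2) - 1.960
z_β = 0.59 · 6.856 - 1.960
z_β = 2.085

Power = Φ(z_β) = Φ(2.085) ≈ 0.981

Effect size d = 0.59 is medium by Cohen's convention (0.2/0.5/0.8).

Threshold: power ≥ 0.80 is conventionally adequate.
Power ≈ 0.98 → the study is adequately powered (power ≥ 0.80).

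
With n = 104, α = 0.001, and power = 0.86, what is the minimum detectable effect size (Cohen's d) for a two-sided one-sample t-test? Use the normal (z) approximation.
d ≈ 0.43

Minimum detectable effect (one-sample t-test, normal approximation):
d = (z_{α/2} + z_β) / √n
d = (3.291 + 1.080) / √104
d = 4.371 / 10.198
d ≈ 0.43

By Cohen's convention (0.2 small / 0.5 medium / 0.8 large): small effect.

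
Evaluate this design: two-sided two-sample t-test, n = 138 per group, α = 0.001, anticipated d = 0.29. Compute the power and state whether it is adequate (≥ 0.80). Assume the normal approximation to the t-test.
Power ≈ 0.19; the study is underpowered (power < 0.80)

Power calculation (two-sample t-test, normal approximation):
z_β = d · √(n/2) - z_{α/2}
z_β = 0.29 · √(138/2) - 3.291
z_β = 0.29 · 8.307 - 3.291
z_β = -0.882

Power = Φ(z_β) = Φ(-0.882) ≈ 0.189

Effect size d = 0.29 is small by Cohen's convention (0.2/0.5/0.8).

Threshold: power ≥ 0.80 is conventionally adequate.
Power ≈ 0.19 → the study is underpowered (power < 0.80).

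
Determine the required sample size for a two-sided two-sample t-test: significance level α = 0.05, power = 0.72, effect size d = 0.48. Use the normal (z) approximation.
n = 57 per group

Sample size formula (two-sample t-test, normal approximation):
n = 2 · ((z_{α/2} + z_β) / d)²

z_{α/2} = 1.960 (for α = 0.05, two-sided)
z_β = 0.583 (for power = 0.72)
d = 0.48

n = 2 · ((1.960 + 0.583) / 0.48)²
n = 2 · (5.298)²
n ≈ 56.14
Round up to the next whole number: n = 57 per group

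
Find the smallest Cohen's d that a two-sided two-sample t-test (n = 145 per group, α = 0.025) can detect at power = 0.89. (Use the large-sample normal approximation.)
d ≈ 0.41

Minimum detectable effect (two-sample t-test, normal approximation):
d = (z_{α/2} + z_β) / √(n/2)
d = (2.241 + 1.227) / √(145/2)
d = 3.468 / 8.515
d ≈ 0.41

By Cohen's convention (0.2 small / 0.5 medium / 0.8 large): small effect.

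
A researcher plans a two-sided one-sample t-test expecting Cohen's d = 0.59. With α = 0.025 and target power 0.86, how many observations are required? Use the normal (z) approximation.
n = 32

Sample size formula (one-sample t-test, normal approximation):
n = ((z_{α/2} + z_β) / d)²

z_{α/2} = 2.241 (for α = 0.025, two-sided)
z_β = 1.080 (for power = 0.86)
d = 0.59

n = ((2.241 + 1.080) / 0.59)²
n = (5.629)²
n ≈ 31.69
Round up to the next whole number: n = 32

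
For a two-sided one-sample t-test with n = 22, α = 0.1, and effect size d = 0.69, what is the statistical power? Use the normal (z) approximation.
Power ≈ 0.94

Power calculation (one-sample t-test, normal approximation):
z_β = d · √n - z_{α/2}
z_β = 0.69 · √22 - 1.645
z_β = 0.69 · 4.690 - 1.645
z_β = 1.592

Power = Φ(z_β) = Φ(1.592) ≈ 0.944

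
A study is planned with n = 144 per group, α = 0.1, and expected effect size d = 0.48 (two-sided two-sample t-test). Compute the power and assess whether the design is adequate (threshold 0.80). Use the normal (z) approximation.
Power ≈ 0.99; the study is adequately powered (power ≥ 0.80)

Power calculation (two-sample t-test, normal approximation):
z_β = d · √(n/2) - z_{α/2}
z_β = 0.48 · √(144/2) - 1.645
z_β = 0.48 · 8.485 - 1.645
z_β = 2.428

Power = Φ(z_β) = Φ(2.428) ≈ 0.992

Effect size d = 0.48 is small by Cohen's convention (0.2/0.5/0.8).

Threshold: power ≥ 0.80 is conventionally adequate.
Power ≈ 0.99 → the study is adequately powered (power ≥ 0.80).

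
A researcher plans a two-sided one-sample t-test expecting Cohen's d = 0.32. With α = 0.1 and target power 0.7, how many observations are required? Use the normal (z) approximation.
n = 46

Sample size formula (one-sample t-test, normal approximation):
n = ((z_{α/2} + z_β) / d)²

z_{α/2} = 1.645 (for α = 0.1, two-sided)
z_β = 0.524 (for power = 0.7)
d = 0.32

n = ((1.645 + 0.524) / 0.32)²
n = (6.778)²
n ≈ 45.94
Round up to the next whole number: n = 46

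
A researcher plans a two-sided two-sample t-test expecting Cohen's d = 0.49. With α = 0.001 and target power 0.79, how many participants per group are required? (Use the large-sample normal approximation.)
n = 140 per group

Sample size formula (two-sample t-test, normal approximation):
n = 2 · ((z_{α/2} + z_β) / d)²

z_{α/2} = 3.291 (for α = 0.001, two-sided)
z_β = 0.806 (for power = 0.79)
d = 0.49

n = 2 · ((3.291 + 0.806) / 0.49)²
n = 2 · (8.361)²
n ≈ 139.81
Round up to the next whole number: n = 140 per group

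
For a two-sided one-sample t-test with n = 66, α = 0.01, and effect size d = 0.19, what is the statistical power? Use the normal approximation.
Power ≈ 0.15

Power calculation (one-sample t-test, normal approximation):
z_β = d · √n - z_{α/2}
z_β = 0.19 · √66 - 2.576
z_β = 0.19 · 8.124 - 2.576
z_β = -1.032

Power = Φ(z_β) = Φ(-1.032) ≈ 0.151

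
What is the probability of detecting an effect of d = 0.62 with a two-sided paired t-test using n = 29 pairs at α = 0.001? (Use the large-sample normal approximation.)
Power ≈ 0.52

Power calculation (paired t-test, normal approximation):
z_β = d · √n - z_{α/2}
z_β = 0.62 · √29 - 3.291
z_β = 0.62 · 5.385 - 3.291
z_β = 0.048

Power = Φ(z_β) = Φ(0.048) ≈ 0.519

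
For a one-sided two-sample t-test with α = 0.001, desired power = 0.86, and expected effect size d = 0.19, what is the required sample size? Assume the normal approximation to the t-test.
n = 964 per group

Sample size formula (two-sample t-test, normal approximation):
n = 2 · ((z_α + z_β) / d)²

z_α = 3.090 (for α = 0.001, one-sided)
z_β = 1.080 (for power = 0.86)
d = 0.19

n = 2 · ((3.090 + 1.080) / 0.19)²
n = 2 · (21.947)²
n ≈ 963.34
Round up to the next whole number: n = 964 per group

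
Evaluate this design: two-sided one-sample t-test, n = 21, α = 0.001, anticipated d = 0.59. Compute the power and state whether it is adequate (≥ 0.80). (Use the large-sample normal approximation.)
Power ≈ 0.28; the study is underpowered (power < 0.80)

Power calculation (one-sample t-test, normal approximation):
z_β = d · √n - z_{α/2}
z_β = 0.59 · √21 - 3.291
z_β = 0.59 · 4.583 - 3.291
z_β = -0.587

Power = Φ(z_β) = Φ(-0.587) ≈ 0.279

Effect size d = 0.59 is medium by Cohen's convention (0.2/0.5/0.8).

Threshold: power ≥ 0.80 is conventionally adequate.
Power ≈ 0.28 → the study is underpowered (power < 0.80).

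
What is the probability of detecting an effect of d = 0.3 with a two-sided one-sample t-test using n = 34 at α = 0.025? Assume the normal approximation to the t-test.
Power ≈ 0.31

Power calculation (one-sample t-test, normal approximation):
z_β = d · √n - z_{α/2}
z_β = 0.3 · √34 - 2.241
z_β = 0.3 · 5.831 - 2.241
z_β = -0.492

Power = Φ(z_β) = Φ(-0.492) ≈ 0.311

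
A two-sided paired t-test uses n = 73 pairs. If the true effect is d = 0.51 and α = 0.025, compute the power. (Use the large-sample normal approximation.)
Power ≈ 0.98

Power calculation (paired t-test, normal approximation):
z_β = d · √n - z_{α/2}
z_β = 0.51 · √73 - 2.241
z_β = 0.51 · 8.544 - 2.241
z_β = 2.116

Power = Φ(z_β) = Φ(2.116) ≈ 0.983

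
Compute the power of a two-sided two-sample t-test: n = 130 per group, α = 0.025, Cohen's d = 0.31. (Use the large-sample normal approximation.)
Power ≈ 0.60

Power calculation (two-sample t-test, normal approximation):
z_β = d · √(n/2) - z_{α/2}
z_β = 0.31 · √(130/2) - 2.241
z_β = 0.31 · 8.062 - 2.241
z_β = 0.258

Power = Φ(z_β) = Φ(0.258) ≈ 0.602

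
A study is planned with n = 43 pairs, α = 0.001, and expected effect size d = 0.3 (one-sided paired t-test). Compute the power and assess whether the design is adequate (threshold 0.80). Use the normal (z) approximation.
Power ≈ 0.13; the study is underpowered (power < 0.80)

Power calculation (paired t-test, normal approximation):
z_β = d · √n - z_α
z_β = 0.3 · √43 - 3.090
z_β = 0.3 · 6.557 - 3.090
z_β = -1.123

Power = Φ(z_β) = Φ(-1.123) ≈ 0.131

Effect size d = 0.3 is small by Cohen's convention (0.2/0.5/0.8).

Threshold: power ≥ 0.80 is conventionally adequate.
Power ≈ 0.13 → the study is underpowered (power < 0.80).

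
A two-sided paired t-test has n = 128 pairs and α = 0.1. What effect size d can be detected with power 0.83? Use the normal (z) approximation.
d ≈ 0.23

Minimum detectable effect (paired t-test, normal approximation):
d = (z_{α/2} + z_β) / √n
d = (1.645 + 0.954) / √128
d = 2.599 / 11.314
d ≈ 0.23

By Cohen's convention (0.2 small / 0.5 medium / 0.8 large): small effect.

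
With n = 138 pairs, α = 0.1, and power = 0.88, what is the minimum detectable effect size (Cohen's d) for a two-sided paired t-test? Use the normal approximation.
d ≈ 0.24

Minimum detectable effect (paired t-test, normal approximation):
d = (z_{α/2} + z_β) / √n
d = (1.645 + 1.175) / √138
d = 2.820 / 11.747
d ≈ 0.24

By Cohen's convention (0.2 small / 0.5 medium / 0.8 large): small effect.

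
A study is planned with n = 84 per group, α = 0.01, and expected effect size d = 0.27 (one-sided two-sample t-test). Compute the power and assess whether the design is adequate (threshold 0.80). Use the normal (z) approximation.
Power ≈ 0.28; the study is underpowered (power < 0.80)

Power calculation (two-sample t-test, normal approximation):
z_β = d · √(n/2) - z_α
z_β = 0.27 · √(84/2) - 2.326
z_β = 0.27 · 6.481 - 2.326
z_β = -0.577

Power = Φ(z_β) = Φ(-0.577) ≈ 0.282

Effect size d = 0.27 is small by Cohen's convention (0.2/0.5/0.8).

Threshold: power ≥ 0.80 is conventionally adequate.
Power ≈ 0.28 → the study is underpowered (power < 0.80).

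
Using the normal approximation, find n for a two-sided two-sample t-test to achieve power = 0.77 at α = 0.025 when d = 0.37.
n = 130 per group

Sample size formula (two-sample t-test, normal approximation):
n = 2 · ((z_{α/2} + z_β) / d)²

z_{α/2} = 2.241 (for α = 0.025, two-sided)
z_β = 0.739 (for power = 0.77)
d = 0.37

n = 2 · ((2.241 + 0.739) / 0.37)²
n = 2 · (8.054)²
n ≈ 129.73
Round up to the next whole number: n = 130 per group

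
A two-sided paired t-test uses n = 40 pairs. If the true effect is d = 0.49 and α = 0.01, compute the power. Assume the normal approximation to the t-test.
Power ≈ 0.70

Power calculation (paired t-test, normal approximation):
z_β = d · √n - z_{α/2}
z_β = 0.49 · √40 - 2.576
z_β = 0.49 · 6.325 - 2.576
z_β = 0.523

Power = Φ(z_β) = Φ(0.523) ≈ 0.700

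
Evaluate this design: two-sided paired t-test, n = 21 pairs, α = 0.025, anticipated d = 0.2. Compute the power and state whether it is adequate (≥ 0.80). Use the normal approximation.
Power ≈ 0.09; the study is underpowered (power < 0.80)

Power calculation (paired t-test, normal approximation):
z_β = d · √n - z_{α/2}
z_β = 0.2 · √21 - 2.241
z_β = 0.2 · 4.583 - 2.241
z_β = -1.325

Power = Φ(z_β) = Φ(-1.325) ≈ 0.093

Effect size d = 0.2 is small by Cohen's convention (0.2/0.5/0.8).

Threshold: power ≥ 0.80 is conventionally adequate.
Power ≈ 0.09 → the study is underpowered (power < 0.80).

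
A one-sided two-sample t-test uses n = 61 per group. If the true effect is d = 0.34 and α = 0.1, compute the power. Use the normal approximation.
Power ≈ 0.72

Power calculation (two-sample t-test, normal approximation):
z_β = d · √(n/2) - z_α
z_β = 0.34 · √(61/2) - 1.282
z_β = 0.34 · 5.523 - 1.282
z_β = 0.596

Power = Φ(z_β) = Φ(0.596) ≈ 0.724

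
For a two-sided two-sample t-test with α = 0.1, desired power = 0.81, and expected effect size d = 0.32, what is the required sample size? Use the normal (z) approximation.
n = 125 per group

Sample size formula (two-sample t-test, normal approximation):
n = 2 · ((z_{α/2} + z_β) / d)²

z_{α/2} = 1.645 (for α = 0.1, two-sided)
z_β = 0.878 (for power = 0.81)
d = 0.32

n = 2 · ((1.645 + 0.878) / 0.32)²
n = 2 · (7.884)²
n ≈ 124.31
Round up to the next whole number: n = 125 per group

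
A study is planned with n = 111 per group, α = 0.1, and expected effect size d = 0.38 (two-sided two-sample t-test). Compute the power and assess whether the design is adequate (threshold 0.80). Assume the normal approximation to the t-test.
Power ≈ 0.88; the study is adequately powered (power ≥ 0.80)

Power calculation (two-sample t-test, normal approximation):
z_β = d · √(n/2) - z_{α/2}
z_β = 0.38 · √(111/2) - 1.645
z_β = 0.38 · 7.450 - 1.645
z_β = 1.186

Power = Φ(z_β) = Φ(1.186) ≈ 0.882

Effect size d = 0.38 is small by Cohen's convention (0.2/0.5/0.8).

Threshold: power ≥ 0.80 is conventionally adequate.
Power ≈ 0.88 → the study is adequately powered (power ≥ 0.80).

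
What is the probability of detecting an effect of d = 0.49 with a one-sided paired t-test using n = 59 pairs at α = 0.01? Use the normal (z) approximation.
Power ≈ 0.92

Power calculation (paired t-test, normal approximation):
z_β = d · √n - z_α
z_β = 0.49 · √59 - 2.326
z_β = 0.49 · 7.681 - 2.326
z_β = 1.437

Power = Φ(z_β) = Φ(1.437) ≈ 0.925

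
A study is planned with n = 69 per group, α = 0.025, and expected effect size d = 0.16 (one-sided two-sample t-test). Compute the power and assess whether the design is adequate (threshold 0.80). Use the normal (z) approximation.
Power ≈ 0.15; the study is underpowered (power < 0.80)

Power calculation (two-sample t-test, normal approximation):
z_β = d · √(n/2) - z_α
z_β = 0.16 · √(69/2) - 1.960
z_β = 0.16 · 5.874 - 1.960
z_β = -1.020

Power = Φ(z_β) = Φ(-1.020) ≈ 0.154

Effect size d = 0.16 is very small by Cohen's convention (0.2/0.5/0.8).

Threshold: power ≥ 0.80 is conventionally adequate.
Power ≈ 0.15 → the study is underpowered (power < 0.80).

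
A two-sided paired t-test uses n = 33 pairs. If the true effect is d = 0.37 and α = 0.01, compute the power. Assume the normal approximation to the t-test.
Power ≈ 0.33

Power calculation (paired t-test, normal approximation):
z_β = d · √n - z_{α/2}
z_β = 0.37 · √33 - 2.576
z_β = 0.37 · 5.745 - 2.576
z_β = -0.450

Power = Φ(z_β) = Φ(-0.450) ≈ 0.326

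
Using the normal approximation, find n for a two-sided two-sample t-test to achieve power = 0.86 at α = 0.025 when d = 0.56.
n = 71 per group

Sample size formula (two-sample t-test, normal approximation):
n = 2 · ((z_{α/2} + z_β) / d)²

z_{α/2} = 2.241 (for α = 0.025, two-sided)
z_β = 1.080 (for power = 0.86)
d = 0.56

n = 2 · ((2.241 + 1.080) / 0.56)²
n = 2 · (5.930)²
n ≈ 70.33
Round up to the next whole number: n = 71 per group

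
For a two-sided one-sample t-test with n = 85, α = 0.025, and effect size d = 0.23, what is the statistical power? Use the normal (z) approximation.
Power ≈ 0.45

Power calculation (one-sample t-test, normal approximation):
z_β = d · √n - z_{α/2}
z_β = 0.23 · √85 - 2.241
z_β = 0.23 · 9.220 - 2.241
z_β = -0.121

Power = Φ(z_β) = Φ(-0.121) ≈ 0.452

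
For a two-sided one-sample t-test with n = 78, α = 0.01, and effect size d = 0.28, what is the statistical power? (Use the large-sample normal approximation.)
Power ≈ 0.46

Power calculation (one-sample t-test, normal approximation):
z_β = d · √n - z_{α/2}
z_β = 0.28 · √78 - 2.576
z_β = 0.28 · 8.832 - 2.576
z_β = -0.103

Power = Φ(z_β) = Φ(-0.103) ≈ 0.459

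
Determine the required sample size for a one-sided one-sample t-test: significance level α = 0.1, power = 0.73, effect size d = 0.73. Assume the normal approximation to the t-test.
n = 7

Sample size formula (one-sample t-test, normal approximation):
n = ((z_α + z_β) / d)²

z_α = 1.282 (for α = 0.1, one-sided)
z_β = 0.613 (for power = 0.73)
d = 0.73

n = ((1.282 + 0.613) / 0.73)²
n = (2.596)²
n ≈ 6.74
Round up to the next whole number: n = 7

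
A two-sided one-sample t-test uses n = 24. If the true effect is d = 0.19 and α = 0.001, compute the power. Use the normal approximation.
Power ≈ 0.01

Power calculation (one-sample t-test, normal approximation):
z_β = d · √n - z_{α/2}
z_β = 0.19 · √24 - 3.291
z_β = 0.19 · 4.899 - 3.291
z_β = -2.360

Power = Φ(z_β) = Φ(-2.360) ≈ 0.009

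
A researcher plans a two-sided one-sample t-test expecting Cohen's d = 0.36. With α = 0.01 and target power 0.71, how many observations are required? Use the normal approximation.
n = 76

Sample size formula (one-sample t-test, normal approximation):
n = ((z_{α/2} + z_β) / d)²

z_{α/2} = 2.576 (for α = 0.01, two-sided)
z_β = 0.553 (for power = 0.71)
d = 0.36

n = ((2.576 + 0.553) / 0.36)²
n = (8.692)²
n ≈ 75.55
Round up to the next whole number: n = 76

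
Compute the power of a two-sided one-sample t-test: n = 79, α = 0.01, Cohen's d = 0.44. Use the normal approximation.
Power ≈ 0.91

Power calculation (one-sample t-test, normal approximation):
z_β = d · √n - z_{α/2}
z_β = 0.44 · √79 - 2.576
z_β = 0.44 · 8.888 - 2.576
z_β = 1.335

Power = Φ(z_β) = Φ(1.335) ≈ 0.909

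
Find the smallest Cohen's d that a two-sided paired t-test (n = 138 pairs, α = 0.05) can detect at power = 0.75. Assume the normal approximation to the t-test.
d ≈ 0.22

Minimum detectable effect (paired t-test, normal approximation):
d = (z_{α/2} + z_β) / √n
d = (1.960 + 0.674) / √138
d = 2.634 / 11.747
d ≈ 0.22

By Cohen's convention (0.2 small / 0.5 medium / 0.8 large): small effect.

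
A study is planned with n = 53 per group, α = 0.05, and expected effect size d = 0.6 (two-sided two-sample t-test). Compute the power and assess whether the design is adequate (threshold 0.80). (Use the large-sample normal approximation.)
Power ≈ 0.87; the study is adequately powered (power ≥ 0.80)

Power calculation (two-sample t-test, normal approximation):
z_β = d · √(n/2) - z_{α/2}
z_β = 0.6 · √(53/2) - 1.960
z_β = 0.6 · 5.148 - 1.960
z_β = 1.129

Power = Φ(z_β) = Φ(1.129) ≈ 0.870

Effect size d = 0.6 is medium by Cohen's convention (0.2/0.5/0.8).

Threshold: power ≥ 0.80 is conventionally adequate.
Power ≈ 0.87 → the study is adequately powered (power ≥ 0.80).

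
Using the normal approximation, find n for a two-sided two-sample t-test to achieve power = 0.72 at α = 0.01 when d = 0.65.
n = 48 per group

Sample size formula (two-sample t-test, normal approximation):
n = 2 · ((z_{α/2} + z_β) / d)²

z_{α/2} = 2.576 (for α = 0.01, two-sided)
z_β = 0.583 (for power = 0.72)
d = 0.65

n = 2 · ((2.576 + 0.583) / 0.65)²
n = 2 · (4.860)²
n ≈ 47.24
Round up to the next whole number: n = 48 per group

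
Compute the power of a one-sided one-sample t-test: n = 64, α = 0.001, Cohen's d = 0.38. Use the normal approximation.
Power ≈ 0.48

Power calculation (one-sample t-test, normal approximation):
z_β = d · √n - z_α
z_β = 0.38 · √64 - 3.090
z_β = 0.38 · 8.000 - 3.090
z_β = -0.050

Power = Φ(z_β) = Φ(-0.050) ≈ 0.480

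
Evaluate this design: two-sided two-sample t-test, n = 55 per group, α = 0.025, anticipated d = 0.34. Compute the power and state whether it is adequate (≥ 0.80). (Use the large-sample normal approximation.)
Power ≈ 0.32; the study is underpowered (power < 0.80)

Power calculation (two-sample t-test, normal approximation):
z_β = d · √(n/2) - z_{α/2}
z_β = 0.34 · √(55/2) - 2.241
z_β = 0.34 · 5.244 - 2.241
z_β = -0.458

Power = Φ(z_β) = Φ(-0.458) ≈ 0.323

Effect size d = 0.34 is small by Cohen's convention (0.2/0.5/0.8).

Threshold: power ≥ 0.80 is conventionally adequate.
Power ≈ 0.32 → the study is underpowered (power < 0.80).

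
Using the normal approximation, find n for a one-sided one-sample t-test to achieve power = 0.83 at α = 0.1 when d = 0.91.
n = 7

Sample size formula (one-sample t-test, normal approximation):
n = ((z_α + z_β) / d)²

z_α = 1.282 (for α = 0.1, one-sided)
z_β = 0.954 (for power = 0.83)
d = 0.91

n = ((1.282 + 0.954) / 0.91)²
n = (2.457)²
n ≈ 6.04
Round up to the next whole number: n = 7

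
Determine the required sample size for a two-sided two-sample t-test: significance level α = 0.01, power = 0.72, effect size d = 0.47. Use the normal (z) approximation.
n = 91 per group

Sample size formula (two-sample t-test, normal approximation):
n = 2 · ((z_{α/2} + z_β) / d)²

z_{α/2} = 2.576 (for α = 0.01, two-sided)
z_β = 0.583 (for power = 0.72)
d = 0.47

n = 2 · ((2.576 + 0.583) / 0.47)²
n = 2 · (6.721)²
n ≈ 90.34
Round up to the next whole number: n = 91 per group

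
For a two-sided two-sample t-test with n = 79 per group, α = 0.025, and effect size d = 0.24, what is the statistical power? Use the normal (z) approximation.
Power ≈ 0.23

Power calculation (two-sample t-test, normal approximation):
z_β = d · √(n/2) - z_{α/2}
z_β = 0.24 · √(79/2) - 2.241
z_β = 0.24 · 6.285 - 2.241
z_β = -0.733

Power = Φ(z_β) = Φ(-0.733) ≈ 0.232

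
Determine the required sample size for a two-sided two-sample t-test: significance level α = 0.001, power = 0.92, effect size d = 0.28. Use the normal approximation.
n = 563 per group

Sample size formula (two-sample t-test, normal approximation):
n = 2 · ((z_{α/2} + z_β) / d)²

z_{α/2} = 3.291 (for α = 0.001, two-sided)
z_β = 1.405 (for power = 0.92)
d = 0.28

n = 2 · ((3.291 + 1.405) / 0.28)²
n = 2 · (16.771)²
n ≈ 562.53
Round up to the next whole number: n = 563 per group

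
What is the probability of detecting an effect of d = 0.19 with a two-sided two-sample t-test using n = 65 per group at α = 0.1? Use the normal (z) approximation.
Power ≈ 0.29

Power calculation (two-sample t-test, normal approximation):
z_β = d · √(n/2) - z_{α/2}
z_β = 0.19 · √(65/2) - 1.645
z_β = 0.19 · 5.701 - 1.645
z_β = -0.562

Power = Φ(z_β) = Φ(-0.562) ≈ 0.287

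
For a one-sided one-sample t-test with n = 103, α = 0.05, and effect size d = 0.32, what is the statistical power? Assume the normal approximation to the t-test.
Power ≈ 0.95

Power calculation (one-sample t-test, normal approximation):
z_β = d · √n - z_α
z_β = 0.32 · √103 - 1.645
z_β = 0.32 · 10.149 - 1.645
z_β = 1.603

Power = Φ(z_β) = Φ(1.603) ≈ 0.946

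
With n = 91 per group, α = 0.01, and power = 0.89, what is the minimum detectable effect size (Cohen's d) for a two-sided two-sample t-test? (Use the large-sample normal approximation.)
d ≈ 0.56

Minimum detectable effect (two-sample t-test, normal approximation):
d = (z_{α/2} + z_β) / √(n/2)
d = (2.576 + 1.227) / √(91/2)
d = 3.802 / 6.745
d ≈ 0.56

By Cohen's convention (0.2 small / 0.5 medium / 0.8 large): medium effect.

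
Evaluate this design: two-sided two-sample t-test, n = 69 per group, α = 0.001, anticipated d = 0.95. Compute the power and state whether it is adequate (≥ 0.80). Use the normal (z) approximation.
Power ≈ 0.99; the study is adequately powered (power ≥ 0.80)

Power calculation (two-sample t-test, normal approximation):
z_β = d · √(n/2) - z_{α/2}
z_β = 0.95 · √(69/2) - 3.291
z_β = 0.95 · 5.874 - 3.291
z_β = 2.289

Power = Φ(z_β) = Φ(2.289) ≈ 0.989

Effect size d = 0.95 is large by Cohen's convention (0.2/0.5/0.8).

Threshold: power ≥ 0.80 is conventionally adequate.
Power ≈ 0.99 → the study is adequately powered (power ≥ 0.80).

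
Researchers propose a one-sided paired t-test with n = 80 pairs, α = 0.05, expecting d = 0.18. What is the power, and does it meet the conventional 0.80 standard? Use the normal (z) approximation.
Power ≈ 0.49; the study is underpowered (power < 0.80)

Power calculation (paired t-test, normal approximation):
z_β = d · √n - z_α
z_β = 0.18 · √80 - 1.645
z_β = 0.18 · 8.944 - 1.645
z_β = -0.035

Power = Φ(z_β) = Φ(-0.035) ≈ 0.486

Effect size d = 0.18 is very small by Cohen's convention (0.2/0.5/0.8).

Threshold: power ≥ 0.80 is conventionally adequate.
Power ≈ 0.49 → the study is underpowered (power < 0.80).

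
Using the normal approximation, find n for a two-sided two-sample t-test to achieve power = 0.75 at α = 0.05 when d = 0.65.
n = 33 per group

Sample size formula (two-sample t-test, normal approximation):
n = 2 · ((z_{α/2} + z_β) / d)²

z_{α/2} = 1.960 (for α = 0.05, two-sided)
z_β = 0.674 (for power = 0.75)
d = 0.65

n = 2 · ((1.960 + 0.674) / 0.65)²
n = 2 · (4.052)²
n ≈ 32.84
Round up to the next whole number: n = 33 per group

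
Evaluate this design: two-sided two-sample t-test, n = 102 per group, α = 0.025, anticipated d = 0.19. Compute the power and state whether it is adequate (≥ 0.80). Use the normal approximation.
Power ≈ 0.19; the study is underpowered (power < 0.80)

Power calculation (two-sample t-test, normal approximation):
z_β = d · √(n/2) - z_{α/2}
z_β = 0.19 · √(102/2) - 2.241
z_β = 0.19 · 7.141 - 2.241
z_β = -0.885

Power = Φ(z_β) = Φ(-0.885) ≈ 0.188

Effect size d = 0.19 is very small by Cohen's convention (0.2/0.5/0.8).

Threshold: power ≥ 0.80 is conventionally adequate.
Power ≈ 0.19 → the study is underpowered (power < 0.80).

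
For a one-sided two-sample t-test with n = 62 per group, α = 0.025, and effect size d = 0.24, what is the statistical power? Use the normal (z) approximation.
Power ≈ 0.27

Power calculation (two-sample t-test, normal approximation):
z_β = d · √(n/2) - z_α
z_β = 0.24 · √(62/2) - 1.960
z_β = 0.24 · 5.568 - 1.960
z_β = -0.624

Power = Φ(z_β) = Φ(-0.624) ≈ 0.266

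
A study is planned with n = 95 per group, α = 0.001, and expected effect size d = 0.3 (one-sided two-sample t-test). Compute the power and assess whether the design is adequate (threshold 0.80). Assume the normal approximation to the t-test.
Power ≈ 0.15; the study is underpowered (power < 0.80)

Power calculation (two-sample t-test, normal approximation):
z_β = d · √(n/2) - z_α
z_β = 0.3 · √(95/2) - 3.090
z_β = 0.3 · 6.892 - 3.090
z_β = -1.023

Power = Φ(z_β) = Φ(-1.023) ≈ 0.153

Effect size d = 0.3 is small by Cohen's convention (0.2/0.5/0.8).

Threshold: power ≥ 0.80 is conventionally adequate.
Power ≈ 0.15 → the study is underpowered (power < 0.80).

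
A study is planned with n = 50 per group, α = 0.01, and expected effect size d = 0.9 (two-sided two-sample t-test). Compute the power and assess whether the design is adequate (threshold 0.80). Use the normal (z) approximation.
Power ≈ 0.97; the study is adequately powered (power ≥ 0.80)

Power calculation (two-sample t-test, normal approximation):
z_β = d · √(n/2) - z_{α/2}
z_β = 0.9 · √(50/2) - 2.576
z_β = 0.9 · 5.000 - 2.576
z_β = 1.924

Power = Φ(z_β) = Φ(1.924) ≈ 0.973

Effect size d = 0.9 is large by Cohen's convention (0.2/0.5/0.8).

Threshold: power ≥ 0.80 is conventionally adequate.
Power ≈ 0.97 → the study is adequately powered (power ≥ 0.80).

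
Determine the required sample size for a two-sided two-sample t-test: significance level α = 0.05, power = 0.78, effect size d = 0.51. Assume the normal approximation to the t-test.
n = 58 per group

Sample size formula (two-sample t-test, normal approximation):
n = 2 · ((z_{α/2} + z_β) / d)²

z_{α/2} = 1.960 (for α = 0.05, two-sided)
z_β = 0.772 (for power = 0.78)
d = 0.51

n = 2 · ((1.960 + 0.772) / 0.51)²
n = 2 · (5.357)²
n ≈ 57.39
Round up to the next whole number: n = 58 per group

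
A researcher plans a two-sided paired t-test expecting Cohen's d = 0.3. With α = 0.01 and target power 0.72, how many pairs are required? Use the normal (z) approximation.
n = 111 pairs

Sample size formula (paired t-test, normal approximation):
n = ((z_{α/2} + z_β) / d)²

z_{α/2} = 2.576 (for α = 0.01, two-sided)
z_β = 0.583 (for power = 0.72)
d = 0.3

n = ((2.576 + 0.583) / 0.3)²
n = (10.530)²
n ≈ 110.88
Round up to the next whole number: n = 111 pairs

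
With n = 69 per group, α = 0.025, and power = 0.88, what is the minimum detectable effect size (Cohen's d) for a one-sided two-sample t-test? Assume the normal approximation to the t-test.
d ≈ 0.53

Minimum detectable effect (two-sample t-test, normal approximation):
d = (z_α + z_β) / √(n/2)
d = (1.960 + 1.175) / √(69/2)
d = 3.135 / 5.874
d ≈ 0.53

By Cohen's convention (0.2 small / 0.5 medium / 0.8 large): medium effect.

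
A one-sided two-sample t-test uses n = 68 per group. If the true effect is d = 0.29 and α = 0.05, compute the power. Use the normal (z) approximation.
Power ≈ 0.52

Power calculation (two-sample t-test, normal approximation):
z_β = d · √(n/2) - z_α
z_β = 0.29 · √(68/2) - 1.645
z_β = 0.29 · 5.831 - 1.645
z_β = 0.046

Power = Φ(z_β) = Φ(0.046) ≈ 0.518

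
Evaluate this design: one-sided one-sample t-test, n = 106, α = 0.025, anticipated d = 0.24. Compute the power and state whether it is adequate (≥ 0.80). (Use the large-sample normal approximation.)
Power ≈ 0.70; the study is underpowered (power < 0.80)

Power calculation (one-sample t-test, normal approximation):
z_β = d · √n - z_α
z_β = 0.24 · √106 - 1.960
z_β = 0.24 · 10.296 - 1.960
z_β = 0.511

Power = Φ(z_β) = Φ(0.511) ≈ 0.695

Effect size d = 0.24 is small by Cohen's convention (0.2/0.5/0.8).

Threshold: power ≥ 0.80 is conventionally adequate.
Power ≈ 0.70 → the study is underpowered (power < 0.80).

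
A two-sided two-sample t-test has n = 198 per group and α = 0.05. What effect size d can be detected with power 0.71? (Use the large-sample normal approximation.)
d ≈ 0.25

Minimum detectable effect (two-sample t-test, normal approximation):
d = (z_{α/2} + z_β) / √(n/2)
d = (1.960 + 0.553) / √(198/2)
d = 2.513 / 9.950
d ≈ 0.25

By Cohen's convention (0.2 small / 0.5 medium / 0.8 large): small effect.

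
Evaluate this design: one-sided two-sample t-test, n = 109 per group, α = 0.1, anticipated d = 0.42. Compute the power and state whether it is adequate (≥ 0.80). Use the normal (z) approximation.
Power ≈ 0.97; the study is adequately powered (power ≥ 0.80)

Power calculation (two-sample t-test, normal approximation):
z_β = d · √(n/2) - z_α
z_β = 0.42 · √(109/2) - 1.282
z_β = 0.42 · 7.382 - 1.282
z_β = 1.819

Power = Φ(z_β) = Φ(1.819) ≈ 0.966

Effect size d = 0.42 is small by Cohen's convention (0.2/0.5/0.8).

Threshold: power ≥ 0.80 is conventionally adequate.
Power ≈ 0.97 → the study is adequately powered (power ≥ 0.80).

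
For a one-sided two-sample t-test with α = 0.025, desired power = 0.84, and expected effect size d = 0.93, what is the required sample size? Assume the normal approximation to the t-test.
n = 21 per group

Sample size formula (two-sample t-test, normal approximation):
n = 2 · ((z_α + z_β) / d)²

z_α = 1.960 (for α = 0.025, one-sided)
z_β = 0.994 (for power = 0.84)
d = 0.93

n = 2 · ((1.960 + 0.994) / 0.93)²
n = 2 · (3.176)²
n ≈ 20.17
Round up to the next whole number: n = 21 per group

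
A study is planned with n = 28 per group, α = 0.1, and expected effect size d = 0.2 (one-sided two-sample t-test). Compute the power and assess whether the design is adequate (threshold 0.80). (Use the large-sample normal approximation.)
Power ≈ 0.30; the study is underpowered (power < 0.80)

Power calculation (two-sample t-test, normal approximation):
z_β = d · √(n/2) - z_α
z_β = 0.2 · √(28/2) - 1.282
z_β = 0.2 · 3.742 - 1.282
z_β = -0.533

Power = Φ(z_β) = Φ(-0.533) ≈ 0.297

Effect size d = 0.2 is small by Cohen's convention (0.2/0.5/0.8).

Threshold: power ≥ 0.80 is conventionally adequate.
Power ≈ 0.30 → the study is underpowered (power < 0.80).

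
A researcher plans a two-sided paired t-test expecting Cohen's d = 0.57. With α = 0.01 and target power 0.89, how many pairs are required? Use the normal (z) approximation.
n = 45 pairs

Sample size formula (paired t-test, normal approximation):
n = ((z_{α/2} + z_β) / d)²

z_{α/2} = 2.576 (for α = 0.01, two-sided)
z_β = 1.227 (for power = 0.89)
d = 0.57

n = ((2.576 + 1.227) / 0.57)²
n = (6.672)²
n ≈ 44.52
Round up to the next whole number: n = 45 pairs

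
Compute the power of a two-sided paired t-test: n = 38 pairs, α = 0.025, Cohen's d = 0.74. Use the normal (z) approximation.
Power ≈ 0.99

Power calculation (paired t-test, normal approximation):
z_β = d · √n - z_{α/2}
z_β = 0.74 · √38 - 2.241
z_β = 0.74 · 6.164 - 2.241
z_β = 2.320

Power = Φ(z_β) = Φ(2.320) ≈ 0.990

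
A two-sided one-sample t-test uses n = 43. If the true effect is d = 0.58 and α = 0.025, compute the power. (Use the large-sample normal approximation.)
Power ≈ 0.94

Power calculation (one-sample t-test, normal approximation):
z_β = d · √n - z_{α/2}
z_β = 0.58 · √43 - 2.241
z_β = 0.58 · 6.557 - 2.241
z_β = 1.562

Power = Φ(z_β) = Φ(1.562) ≈ 0.941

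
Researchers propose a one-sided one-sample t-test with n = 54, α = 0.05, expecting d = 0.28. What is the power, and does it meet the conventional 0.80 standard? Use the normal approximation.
Power ≈ 0.66; the study is underpowered (power < 0.80)

Power calculation (one-sample t-test, normal approximation):
z_β = d · √n - z_α
z_β = 0.28 · √54 - 1.645
z_β = 0.28 · 7.348 - 1.645
z_β = 0.413

Power = Φ(z_β) = Φ(0.413) ≈ 0.660

Effect size d = 0.28 is small by Cohen's convention (0.2/0.5/0.8).

Threshold: power ≥ 0.80 is conventionally adequate.
Power ≈ 0.66 → the study is underpowered (power < 0.80).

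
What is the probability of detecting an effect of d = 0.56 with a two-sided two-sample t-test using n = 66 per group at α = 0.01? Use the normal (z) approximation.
Power ≈ 0.74

Power calculation (two-sample t-test, normal approximation):
z_β = d · √(n/2) - z_{α/2}
z_β = 0.56 · √(66/2) - 2.576
z_β = 0.56 · 5.745 - 2.576
z_β = 0.641

Power = Φ(z_β) = Φ(0.641) ≈ 0.739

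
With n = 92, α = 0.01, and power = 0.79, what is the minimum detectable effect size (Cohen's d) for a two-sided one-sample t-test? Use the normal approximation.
d ≈ 0.35

Minimum detectable effect (one-sample t-test, normal approximation):
d = (z_{α/2} + z_β) / √n
d = (2.576 + 0.806) / √92
d = 3.382 / 9.592
d ≈ 0.35

By Cohen's convention (0.2 small / 0.5 medium / 0.8 large): small effect.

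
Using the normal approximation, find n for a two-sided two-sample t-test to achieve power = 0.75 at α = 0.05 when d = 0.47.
n = 63 per group

Sample size formula (two-sample t-test, normal approximation):
n = 2 · ((z_{α/2} + z_β) / d)²

z_{α/2} = 1.960 (for α = 0.05, two-sided)
z_β = 0.674 (for power = 0.75)
d = 0.47

n = 2 · ((1.960 + 0.674) / 0.47)²
n = 2 · (5.604)²
n ≈ 62.81
Round up to the next whole number: n = 63 per group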